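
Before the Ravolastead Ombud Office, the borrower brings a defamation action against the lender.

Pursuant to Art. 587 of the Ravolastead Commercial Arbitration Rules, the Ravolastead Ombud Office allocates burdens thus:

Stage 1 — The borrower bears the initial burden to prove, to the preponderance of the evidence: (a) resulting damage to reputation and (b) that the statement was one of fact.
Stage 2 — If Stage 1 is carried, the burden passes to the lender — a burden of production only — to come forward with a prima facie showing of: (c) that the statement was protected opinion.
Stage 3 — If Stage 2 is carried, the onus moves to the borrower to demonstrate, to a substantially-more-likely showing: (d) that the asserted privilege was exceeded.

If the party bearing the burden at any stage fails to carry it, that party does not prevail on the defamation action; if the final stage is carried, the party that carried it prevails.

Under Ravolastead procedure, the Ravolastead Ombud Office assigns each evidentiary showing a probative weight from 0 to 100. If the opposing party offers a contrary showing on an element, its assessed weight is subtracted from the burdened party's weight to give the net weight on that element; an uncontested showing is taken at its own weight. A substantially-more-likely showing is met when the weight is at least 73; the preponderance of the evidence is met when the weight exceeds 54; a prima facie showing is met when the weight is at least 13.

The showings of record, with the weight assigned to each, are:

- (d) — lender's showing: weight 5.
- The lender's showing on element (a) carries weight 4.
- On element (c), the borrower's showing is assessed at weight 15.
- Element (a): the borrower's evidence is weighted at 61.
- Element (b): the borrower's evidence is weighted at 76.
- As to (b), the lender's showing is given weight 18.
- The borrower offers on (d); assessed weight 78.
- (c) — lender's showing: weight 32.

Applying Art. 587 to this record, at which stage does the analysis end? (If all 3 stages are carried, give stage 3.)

Stage 1 — burden on borrower; standard: the preponderance of the evidence (weight exceeds 54).
    (a): 61 − 4 = 57 > 54 [met]
    (b): 76 − 18 = 58 > 54 [met]
  Stage 1 carried; the burden shifts to the lender.
Stage 2 — burden on lender; standard: a prima facie showing (weight is at least 13).
    (c): 32 − 15 = 17 ≥ 13 [met]
  The lender carries Stage 2; the borrower now bears the burden.
Stage 3 — burden on borrower; standard: a substantially-more-likely showing (weight is at least 73).
    (d): 78 − 5 = 73 ≥ 73 [met]
  The borrower carries the last stage.
Every stage carried; the borrower prevails.

stage 3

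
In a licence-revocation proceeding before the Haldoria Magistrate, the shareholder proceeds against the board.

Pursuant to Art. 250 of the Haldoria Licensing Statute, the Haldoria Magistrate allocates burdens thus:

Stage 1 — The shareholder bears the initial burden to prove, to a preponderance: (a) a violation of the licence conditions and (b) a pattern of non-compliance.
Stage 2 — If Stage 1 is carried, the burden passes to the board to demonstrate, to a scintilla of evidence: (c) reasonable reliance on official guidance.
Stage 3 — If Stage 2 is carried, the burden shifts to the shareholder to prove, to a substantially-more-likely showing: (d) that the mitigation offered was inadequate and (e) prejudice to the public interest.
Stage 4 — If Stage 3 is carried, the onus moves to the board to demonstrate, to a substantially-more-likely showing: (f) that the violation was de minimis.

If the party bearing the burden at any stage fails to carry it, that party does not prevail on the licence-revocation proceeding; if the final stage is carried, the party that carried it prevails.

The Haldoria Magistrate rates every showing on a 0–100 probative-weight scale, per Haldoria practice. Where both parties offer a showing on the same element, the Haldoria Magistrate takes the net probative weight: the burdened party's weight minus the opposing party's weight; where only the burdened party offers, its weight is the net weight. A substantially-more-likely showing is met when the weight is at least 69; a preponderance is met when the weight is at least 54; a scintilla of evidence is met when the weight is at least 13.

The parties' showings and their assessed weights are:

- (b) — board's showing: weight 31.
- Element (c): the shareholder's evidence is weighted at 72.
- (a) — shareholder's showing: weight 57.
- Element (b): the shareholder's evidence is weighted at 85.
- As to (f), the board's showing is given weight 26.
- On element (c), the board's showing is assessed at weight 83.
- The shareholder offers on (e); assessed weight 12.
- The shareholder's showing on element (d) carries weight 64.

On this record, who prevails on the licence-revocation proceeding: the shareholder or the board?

shareholder

At Stage 1 the shareholder must meet a preponderance (weight is at least 54): on (a) the weight is 57, ≥ 54, so (a) meets the standard; on (b) the weight is 85 less the opposing 31 gives net 54, which does reach 54, so (b) meets the standard.
  Stage 1 carried; the burden shifts to the board.
At Stage 2 the board must meet a scintilla of evidence (weight is at least 13): on (c) the weight is 83 less the opposing 72 gives net 11, which does not reach 13, so (c) does not meet the standard.
  Not every element is met, so the board fails to carry Stage 2.
So the shareholder prevails.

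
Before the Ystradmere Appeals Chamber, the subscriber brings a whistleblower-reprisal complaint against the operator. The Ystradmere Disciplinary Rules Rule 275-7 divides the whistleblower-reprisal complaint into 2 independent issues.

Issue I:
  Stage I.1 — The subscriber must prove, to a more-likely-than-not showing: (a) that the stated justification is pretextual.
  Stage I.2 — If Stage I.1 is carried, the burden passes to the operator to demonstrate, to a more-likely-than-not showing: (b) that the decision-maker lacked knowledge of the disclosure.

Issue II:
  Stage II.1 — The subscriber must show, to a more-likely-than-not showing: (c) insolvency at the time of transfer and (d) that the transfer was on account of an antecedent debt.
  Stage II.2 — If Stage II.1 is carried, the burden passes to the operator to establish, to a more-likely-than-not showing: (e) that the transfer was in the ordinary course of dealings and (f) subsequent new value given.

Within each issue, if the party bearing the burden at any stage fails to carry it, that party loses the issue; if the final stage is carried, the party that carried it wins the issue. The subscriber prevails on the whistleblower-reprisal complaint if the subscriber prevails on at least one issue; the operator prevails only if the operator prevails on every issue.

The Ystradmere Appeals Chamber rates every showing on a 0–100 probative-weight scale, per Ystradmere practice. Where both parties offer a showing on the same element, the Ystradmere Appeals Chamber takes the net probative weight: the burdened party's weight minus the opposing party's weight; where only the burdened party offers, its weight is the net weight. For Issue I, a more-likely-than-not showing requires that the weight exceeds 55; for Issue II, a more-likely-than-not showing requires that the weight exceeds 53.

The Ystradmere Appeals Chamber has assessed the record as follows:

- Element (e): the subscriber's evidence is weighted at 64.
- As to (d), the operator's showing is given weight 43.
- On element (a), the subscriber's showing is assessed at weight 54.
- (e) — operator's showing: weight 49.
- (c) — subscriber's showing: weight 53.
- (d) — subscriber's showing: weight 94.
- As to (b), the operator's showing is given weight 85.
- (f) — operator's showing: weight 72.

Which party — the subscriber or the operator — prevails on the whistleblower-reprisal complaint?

— Issue I —
At Stage I.1 the subscriber must meet a more-likely-than-not showing (weight exceeds 55): on (a) the weight is 54, ≤ 55, so (a) does not meet the standard.
  Stage I.1 not carried; the subscriber fails its burden.
So the operator prevails on this issue.
— Issue II —
Stage II.1 (subscriber, a more-likely-than-not showing, weight exceeds 53): (c) 53 ≤ 53 — fails; (d) net 94−43=51 ≤ 53 — fails.
  The subscriber does not carry Stage II.1.
The analysis ends at Stage II.1; the operator prevails on this issue.
Per-issue: Issue I → operator; Issue II → operator. The subscriber must prevail on at least one issue; overall, the operator prevails.

operator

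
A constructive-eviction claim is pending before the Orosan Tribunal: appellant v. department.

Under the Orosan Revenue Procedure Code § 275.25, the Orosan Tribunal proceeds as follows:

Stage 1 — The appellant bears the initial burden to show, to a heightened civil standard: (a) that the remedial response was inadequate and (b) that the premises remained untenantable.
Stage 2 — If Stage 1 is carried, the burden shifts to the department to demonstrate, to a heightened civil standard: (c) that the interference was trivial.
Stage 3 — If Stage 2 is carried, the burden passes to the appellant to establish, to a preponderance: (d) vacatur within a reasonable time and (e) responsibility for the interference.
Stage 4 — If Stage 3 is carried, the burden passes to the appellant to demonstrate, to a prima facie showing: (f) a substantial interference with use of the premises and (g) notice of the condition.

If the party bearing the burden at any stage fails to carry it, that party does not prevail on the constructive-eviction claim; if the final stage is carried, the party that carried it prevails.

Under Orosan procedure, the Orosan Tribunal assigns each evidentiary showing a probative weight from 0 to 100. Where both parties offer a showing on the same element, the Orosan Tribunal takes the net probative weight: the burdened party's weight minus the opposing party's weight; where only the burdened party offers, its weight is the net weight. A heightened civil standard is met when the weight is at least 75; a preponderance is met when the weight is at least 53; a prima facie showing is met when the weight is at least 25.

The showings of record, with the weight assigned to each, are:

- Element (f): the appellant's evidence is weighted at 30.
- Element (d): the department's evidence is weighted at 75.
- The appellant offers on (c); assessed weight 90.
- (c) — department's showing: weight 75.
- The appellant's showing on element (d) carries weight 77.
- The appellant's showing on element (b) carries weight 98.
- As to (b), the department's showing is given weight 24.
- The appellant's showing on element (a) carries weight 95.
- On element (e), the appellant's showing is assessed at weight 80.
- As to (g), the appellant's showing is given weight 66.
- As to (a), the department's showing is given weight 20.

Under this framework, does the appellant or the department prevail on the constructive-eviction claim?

department

Stage 1 — burden on appellant; standard: a heightened civil standard (weight is at least 75).
    (a): 95 − 20 = 75 ≥ 75 [met]
    (b): 98 − 24 = 74 < 75 [not met]
  The appellant does not carry Stage 1.
The department prevails.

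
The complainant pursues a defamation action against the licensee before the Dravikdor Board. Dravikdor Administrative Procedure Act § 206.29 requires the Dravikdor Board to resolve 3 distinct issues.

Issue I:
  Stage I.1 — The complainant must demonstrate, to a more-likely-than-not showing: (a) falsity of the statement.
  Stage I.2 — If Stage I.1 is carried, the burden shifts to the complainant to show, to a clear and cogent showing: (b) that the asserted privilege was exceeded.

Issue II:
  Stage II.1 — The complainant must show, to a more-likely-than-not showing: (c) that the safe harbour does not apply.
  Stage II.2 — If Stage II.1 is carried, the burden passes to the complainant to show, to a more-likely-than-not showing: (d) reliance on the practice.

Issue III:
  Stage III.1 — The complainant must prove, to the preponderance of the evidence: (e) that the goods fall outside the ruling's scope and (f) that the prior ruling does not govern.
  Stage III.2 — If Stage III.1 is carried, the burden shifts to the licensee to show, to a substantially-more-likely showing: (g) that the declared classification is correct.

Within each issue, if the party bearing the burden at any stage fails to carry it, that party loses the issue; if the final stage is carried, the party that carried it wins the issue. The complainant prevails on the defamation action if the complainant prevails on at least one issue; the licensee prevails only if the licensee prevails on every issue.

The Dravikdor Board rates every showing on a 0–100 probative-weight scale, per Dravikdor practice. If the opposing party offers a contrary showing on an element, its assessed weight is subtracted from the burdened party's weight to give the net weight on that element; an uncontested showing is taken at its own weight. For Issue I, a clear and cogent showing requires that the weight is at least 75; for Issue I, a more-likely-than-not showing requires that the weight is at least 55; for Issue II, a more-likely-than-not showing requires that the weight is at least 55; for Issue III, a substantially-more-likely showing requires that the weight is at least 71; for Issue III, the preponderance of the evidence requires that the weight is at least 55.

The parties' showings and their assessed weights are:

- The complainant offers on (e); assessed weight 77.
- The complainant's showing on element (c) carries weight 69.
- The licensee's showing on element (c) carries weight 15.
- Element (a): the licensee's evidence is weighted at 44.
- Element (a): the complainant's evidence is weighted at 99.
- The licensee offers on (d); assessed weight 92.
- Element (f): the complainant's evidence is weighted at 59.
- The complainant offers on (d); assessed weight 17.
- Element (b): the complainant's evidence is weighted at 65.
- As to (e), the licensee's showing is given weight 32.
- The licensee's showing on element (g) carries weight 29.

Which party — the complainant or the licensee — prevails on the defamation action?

licensee

— Issue I —
Stage I.1 — burden on complainant; standard: a more-likely-than-not showing (weight is at least 55).
    (a): 99 − 44 = 55 ≥ 55 [met]
  All elements met. The complainant retains the burden for Stage I.2.
Stage I.2 — burden on complainant; standard: a clear and cogent showing (weight is at least 75).
    (b): 65 < 75 [not met]
  Stage I.2 not carried; the complainant fails its burden.
The analysis ends at Stage I.2; the licensee prevails on this issue.
— Issue II —
At Stage II.1 the complainant must meet a more-likely-than-not showing (weight is at least 55): on (c) the weight is 69 less the opposing 15 gives net 54, which does not reach 55, so (c) does not meet the standard.
  Stage II.1 not carried; the complainant fails its burden.
The analysis ends at Stage II.1; the licensee prevails on this issue.
— Issue III —
At Stage III.1 the complainant must meet the preponderance of the evidence (weight is at least 55): on (e) the weight is 77 less the opposing 32 gives net 45, < 55, so (e) does not meet the standard; on (f) the weight is 59, ≥ 55, so (f) meets the standard.
  Not every element is met, so the complainant fails to carry Stage III.1.
The licensee prevails on this issue.
Per-issue: Issue I → licensee; Issue II → licensee; Issue III → licensee. The complainant must prevail on at least one issue; overall, the licensee prevails.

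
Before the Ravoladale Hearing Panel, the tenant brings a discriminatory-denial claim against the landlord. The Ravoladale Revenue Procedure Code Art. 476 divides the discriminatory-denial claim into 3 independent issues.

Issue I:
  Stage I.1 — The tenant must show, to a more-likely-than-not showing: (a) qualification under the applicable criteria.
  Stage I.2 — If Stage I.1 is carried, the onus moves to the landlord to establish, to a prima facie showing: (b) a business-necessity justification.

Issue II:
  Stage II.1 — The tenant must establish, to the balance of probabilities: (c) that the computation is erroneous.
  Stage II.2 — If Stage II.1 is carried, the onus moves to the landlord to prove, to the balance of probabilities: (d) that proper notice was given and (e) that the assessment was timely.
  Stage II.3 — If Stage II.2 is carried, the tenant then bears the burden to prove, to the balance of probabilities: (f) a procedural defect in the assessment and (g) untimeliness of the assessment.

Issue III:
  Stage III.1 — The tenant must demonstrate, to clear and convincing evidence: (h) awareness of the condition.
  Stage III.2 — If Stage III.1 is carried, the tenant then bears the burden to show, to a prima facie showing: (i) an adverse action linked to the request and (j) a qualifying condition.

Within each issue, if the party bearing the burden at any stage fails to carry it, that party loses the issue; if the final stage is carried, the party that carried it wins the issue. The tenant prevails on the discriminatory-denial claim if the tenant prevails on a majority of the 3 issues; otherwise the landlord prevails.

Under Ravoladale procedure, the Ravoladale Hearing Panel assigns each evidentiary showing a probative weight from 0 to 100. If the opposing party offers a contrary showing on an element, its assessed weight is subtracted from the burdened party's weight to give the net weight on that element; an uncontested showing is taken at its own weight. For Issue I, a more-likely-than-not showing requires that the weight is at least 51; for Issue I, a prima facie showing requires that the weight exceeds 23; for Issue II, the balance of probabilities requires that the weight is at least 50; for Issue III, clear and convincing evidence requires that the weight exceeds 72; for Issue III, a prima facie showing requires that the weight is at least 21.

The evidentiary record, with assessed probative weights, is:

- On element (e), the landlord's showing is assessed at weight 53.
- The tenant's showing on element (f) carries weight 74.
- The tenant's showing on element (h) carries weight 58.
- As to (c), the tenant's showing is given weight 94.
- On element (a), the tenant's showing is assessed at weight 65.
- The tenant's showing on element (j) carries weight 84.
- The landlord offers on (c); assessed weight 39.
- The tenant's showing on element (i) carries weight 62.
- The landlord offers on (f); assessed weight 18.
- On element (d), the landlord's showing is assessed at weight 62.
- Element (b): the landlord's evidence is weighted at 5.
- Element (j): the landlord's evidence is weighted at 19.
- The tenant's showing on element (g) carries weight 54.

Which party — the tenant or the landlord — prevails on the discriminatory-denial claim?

tenant

— Issue I —
Stage I.1 — burden on tenant; standard: a more-likely-than-not showing (weight is at least 51).
    (a): 65 ≥ 51 [met]
  Stage I.1 is satisfied; the onus moves to the landlord.
Stage I.2 — burden on landlord; standard: a prima facie showing (weight exceeds 23).
    (b): 5 ≤ 23 [not met]
  Stage I.2 not carried; the landlord fails its burden.
The tenant prevails on this issue.
— Issue II —
At Stage II.1 the tenant must meet the balance of probabilities (weight is at least 50): on (c) the weight is 94 less the opposing 39 gives net 55, which does reach 50, so (c) meets the standard.
  The tenant carries Stage II.1; the landlord now bears the burden.
At Stage II.2 the landlord must meet the balance of probabilities (weight is at least 50): on (d) the weight is 62, which does reach 50, so (d) meets the standard; on (e) the weight is 53, which does reach 50, so (e) meets the standard.
  The landlord carries Stage II.2; the tenant now bears the burden.
At Stage II.3 the tenant must meet the balance of probabilities (weight is at least 50): on (f) the weight is 74 less the opposing 18 gives net 56, which does reach 50, so (f) meets the standard; on (g) the weight is 54, which does reach 50, so (g) meets the standard.
  Stage II.3 carried; the final stage is satisfied.
With every stage satisfied, the tenant prevails on this issue.
— Issue III —
Stage III.1 — burden on tenant; standard: clear and convincing evidence (weight exceeds 72).
    (h): 58 ≤ 72 [not met]
  The tenant does not carry Stage III.1.
The analysis ends at Stage III.1; the landlord prevails on this issue.
Per-issue: Issue I → tenant; Issue II → tenant; Issue III → landlord. The tenant must prevail on a majority of issues; overall, the tenant prevails.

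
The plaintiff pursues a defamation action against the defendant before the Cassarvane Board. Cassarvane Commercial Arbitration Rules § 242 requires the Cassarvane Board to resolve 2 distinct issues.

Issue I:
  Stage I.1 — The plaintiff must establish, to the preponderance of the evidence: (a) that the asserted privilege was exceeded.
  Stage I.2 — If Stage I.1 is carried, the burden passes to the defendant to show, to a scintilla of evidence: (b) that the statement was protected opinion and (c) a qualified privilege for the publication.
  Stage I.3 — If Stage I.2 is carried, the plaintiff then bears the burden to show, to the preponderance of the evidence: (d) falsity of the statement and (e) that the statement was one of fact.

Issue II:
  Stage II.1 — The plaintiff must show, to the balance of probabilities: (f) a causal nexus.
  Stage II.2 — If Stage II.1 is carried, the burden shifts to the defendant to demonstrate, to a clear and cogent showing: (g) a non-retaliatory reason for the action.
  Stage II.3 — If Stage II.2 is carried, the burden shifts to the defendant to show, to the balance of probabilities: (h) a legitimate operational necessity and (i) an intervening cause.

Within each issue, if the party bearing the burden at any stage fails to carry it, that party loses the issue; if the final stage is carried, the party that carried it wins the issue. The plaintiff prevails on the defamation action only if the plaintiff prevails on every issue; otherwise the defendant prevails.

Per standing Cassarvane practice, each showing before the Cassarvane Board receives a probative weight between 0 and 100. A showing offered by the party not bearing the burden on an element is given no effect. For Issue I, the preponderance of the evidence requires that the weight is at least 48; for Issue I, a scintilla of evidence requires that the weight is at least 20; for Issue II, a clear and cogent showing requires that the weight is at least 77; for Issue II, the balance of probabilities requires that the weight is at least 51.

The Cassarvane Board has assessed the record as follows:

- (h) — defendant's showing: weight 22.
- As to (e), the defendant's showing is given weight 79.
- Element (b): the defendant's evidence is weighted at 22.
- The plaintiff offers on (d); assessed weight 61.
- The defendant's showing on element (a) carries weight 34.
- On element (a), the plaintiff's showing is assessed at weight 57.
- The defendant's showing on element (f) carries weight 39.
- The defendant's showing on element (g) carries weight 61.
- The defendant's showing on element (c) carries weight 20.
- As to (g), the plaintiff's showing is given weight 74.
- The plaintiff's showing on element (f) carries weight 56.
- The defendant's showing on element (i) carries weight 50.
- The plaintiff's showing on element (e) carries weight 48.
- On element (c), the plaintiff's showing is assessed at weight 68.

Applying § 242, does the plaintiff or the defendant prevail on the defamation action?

plaintiff

— Issue I —
Stage I.1 — burden on plaintiff; standard: the preponderance of the evidence (weight is at least 48).
    (a): 57 (defendant's 34 disregarded) ≥ 48 [met]
  Stage I.1 carried; the burden shifts to the defendant.
Stage I.2 — burden on defendant; standard: a scintilla of evidence (weight is at least 20).
    (b): 22 ≥ 20 [met]
    (c): 20 (plaintiff's 68 disregarded) ≥ 20 [met]
  Stage I.2 is satisfied; the onus moves to the plaintiff.
Stage I.3 — burden on plaintiff; standard: the preponderance of the evidence (weight is at least 48).
    (d): 61 ≥ 48 [met]
    (e): 48 (defendant's 79 disregarded) ≥ 48 [met]
  The plaintiff carries the last stage.
All stages carried — the plaintiff prevails on this issue.
— Issue II —
Stage II.1 (plaintiff, the balance of probabilities, weight is at least 51): (f) 56 (defendant's 39 disregarded) ≥ 51 — meets.
  Stage II.1 is satisfied; the onus moves to the defendant.
Stage II.2 (defendant, a clear and cogent showing, weight is at least 77): (g) 61 (plaintiff's 74 disregarded) < 77 — fails.
  The defendant does not carry Stage II.2.
The plaintiff prevails on this issue.
Per-issue: Issue I → plaintiff; Issue II → plaintiff. The plaintiff must prevail on every issue; overall, the plaintiff prevails.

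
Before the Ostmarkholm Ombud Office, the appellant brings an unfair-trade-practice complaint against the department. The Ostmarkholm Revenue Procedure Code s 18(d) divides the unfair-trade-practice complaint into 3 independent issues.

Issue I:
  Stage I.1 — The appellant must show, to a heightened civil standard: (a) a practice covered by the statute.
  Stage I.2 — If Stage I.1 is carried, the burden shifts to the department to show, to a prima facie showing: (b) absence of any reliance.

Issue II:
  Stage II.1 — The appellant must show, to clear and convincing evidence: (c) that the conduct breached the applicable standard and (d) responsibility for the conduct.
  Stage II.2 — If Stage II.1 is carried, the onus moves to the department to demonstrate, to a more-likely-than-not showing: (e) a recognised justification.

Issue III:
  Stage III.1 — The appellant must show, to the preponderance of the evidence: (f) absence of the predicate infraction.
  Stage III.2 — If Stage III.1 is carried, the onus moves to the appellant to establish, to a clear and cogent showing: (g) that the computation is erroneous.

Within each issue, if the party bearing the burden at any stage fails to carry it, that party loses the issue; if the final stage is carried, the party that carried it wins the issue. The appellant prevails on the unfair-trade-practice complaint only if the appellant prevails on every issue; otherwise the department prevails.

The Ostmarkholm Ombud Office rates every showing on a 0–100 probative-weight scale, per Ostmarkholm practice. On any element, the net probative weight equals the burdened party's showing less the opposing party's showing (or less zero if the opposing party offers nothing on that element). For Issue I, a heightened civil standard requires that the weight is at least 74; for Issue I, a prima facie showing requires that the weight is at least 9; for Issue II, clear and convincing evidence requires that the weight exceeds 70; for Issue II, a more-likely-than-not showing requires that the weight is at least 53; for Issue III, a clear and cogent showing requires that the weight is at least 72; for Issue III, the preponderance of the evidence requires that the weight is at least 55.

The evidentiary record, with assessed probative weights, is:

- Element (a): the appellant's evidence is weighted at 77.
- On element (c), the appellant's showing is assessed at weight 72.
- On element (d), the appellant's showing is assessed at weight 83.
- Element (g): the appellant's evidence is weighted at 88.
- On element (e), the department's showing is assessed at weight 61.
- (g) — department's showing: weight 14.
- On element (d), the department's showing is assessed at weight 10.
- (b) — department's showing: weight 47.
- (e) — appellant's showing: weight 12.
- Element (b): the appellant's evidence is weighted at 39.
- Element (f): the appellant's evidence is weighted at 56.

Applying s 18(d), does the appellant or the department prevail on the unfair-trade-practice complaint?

— Issue I —
Stage I.1 — burden on appellant; standard: a heightened civil standard (weight is at least 74).
    (a): 77 ≥ 74 [met]
  Stage I.1 is satisfied; the onus moves to the department.
Stage I.2 — burden on department; standard: a prima facie showing (weight is at least 9).
    (b): 47 − 39 = 8 < 9 [not met]
  Not every element is met, so the department fails to carry Stage I.2.
So the appellant prevails on this issue.
— Issue II —
Stage II.1 (appellant, clear and convincing evidence, weight exceeds 70): (c) 72 > 70 — meets; (d) net 83−10=73 > 70 — meets.
  All elements met. The burden passes to the department.
Stage II.2 (department, a more-likely-than-not showing, weight is at least 53): (e) net 61−12=49 < 53 — fails.
  Stage II.2 not carried; the department fails its burden.
The analysis ends at Stage II.2; the appellant prevails on this issue.
— Issue III —
At Stage III.1 the appellant must meet the preponderance of the evidence (weight is at least 55): on (f) the weight is 56, which does reach 55, so (f) meets the standard.
  All elements met. The appellant retains the burden for Stage III.2.
At Stage III.2 the appellant must meet a clear and cogent showing (weight is at least 72): on (g) the weight is 88 less the opposing 14 gives net 74, ≥ 72, so (g) meets the standard.
  The appellant carries the last stage.
All stages carried — the appellant prevails on this issue.
Per-issue: Issue I → appellant; Issue II → appellant; Issue III → appellant. The appellant must prevail on every issue; overall, the appellant prevails.

appellant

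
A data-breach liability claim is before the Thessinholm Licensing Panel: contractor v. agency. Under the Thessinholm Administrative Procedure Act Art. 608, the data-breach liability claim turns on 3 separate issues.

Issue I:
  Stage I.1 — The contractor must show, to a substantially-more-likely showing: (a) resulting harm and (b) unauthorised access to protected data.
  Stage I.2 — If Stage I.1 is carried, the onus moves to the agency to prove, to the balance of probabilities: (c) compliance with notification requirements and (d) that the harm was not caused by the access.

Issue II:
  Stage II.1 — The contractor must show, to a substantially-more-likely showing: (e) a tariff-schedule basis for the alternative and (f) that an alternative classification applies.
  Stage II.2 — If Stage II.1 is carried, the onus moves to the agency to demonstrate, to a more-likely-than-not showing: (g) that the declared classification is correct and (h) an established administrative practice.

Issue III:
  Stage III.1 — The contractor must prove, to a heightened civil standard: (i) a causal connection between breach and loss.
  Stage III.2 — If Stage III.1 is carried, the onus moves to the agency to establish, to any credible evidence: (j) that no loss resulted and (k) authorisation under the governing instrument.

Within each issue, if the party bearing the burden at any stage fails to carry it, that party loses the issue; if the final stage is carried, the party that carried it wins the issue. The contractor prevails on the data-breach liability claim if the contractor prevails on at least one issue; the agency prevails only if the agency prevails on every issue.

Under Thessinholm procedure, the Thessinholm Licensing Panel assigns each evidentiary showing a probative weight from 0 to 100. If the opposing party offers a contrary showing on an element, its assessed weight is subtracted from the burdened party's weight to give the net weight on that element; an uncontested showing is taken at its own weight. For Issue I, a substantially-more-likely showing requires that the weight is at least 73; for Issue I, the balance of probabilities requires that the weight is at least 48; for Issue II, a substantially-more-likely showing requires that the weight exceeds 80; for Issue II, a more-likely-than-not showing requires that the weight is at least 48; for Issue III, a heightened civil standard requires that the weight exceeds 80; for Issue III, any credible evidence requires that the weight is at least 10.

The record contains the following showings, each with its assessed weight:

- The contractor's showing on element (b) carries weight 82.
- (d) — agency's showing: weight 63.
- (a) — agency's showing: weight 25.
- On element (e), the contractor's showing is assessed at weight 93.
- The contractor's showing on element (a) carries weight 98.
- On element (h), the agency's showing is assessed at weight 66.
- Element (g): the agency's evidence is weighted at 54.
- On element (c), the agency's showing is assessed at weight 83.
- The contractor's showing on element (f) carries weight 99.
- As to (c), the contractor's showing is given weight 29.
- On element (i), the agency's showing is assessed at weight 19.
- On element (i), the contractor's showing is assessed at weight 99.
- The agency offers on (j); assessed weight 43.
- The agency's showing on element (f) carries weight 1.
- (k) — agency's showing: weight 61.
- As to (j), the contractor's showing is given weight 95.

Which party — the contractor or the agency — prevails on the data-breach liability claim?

— Issue I —
Stage I.1 (contractor, a substantially-more-likely showing, weight is at least 73): (a) net 98−25=73 ≥ 73 — meets; (b) 82 ≥ 73 — meets.
  The contractor carries Stage I.1; the agency now bears the burden.
Stage I.2 (agency, the balance of probabilities, weight is at least 48): (c) net 83−29=54 ≥ 48 — meets; (d) 63 ≥ 48 — meets.
  All elements met at the final stage.
Every stage carried; the agency prevails on this issue.
— Issue II —
At Stage II.1 the contractor must meet a substantially-more-likely showing (weight exceeds 80): on (e) the weight is 93, which does exceed 80, so (e) meets the standard; on (f) the weight is 99 less the opposing 1 gives net 98, which does exceed 80, so (f) meets the standard.
  All elements met. The burden passes to the agency.
At Stage II.2 the agency must meet a more-likely-than-not showing (weight is at least 48): on (g) the weight is 54, which does reach 48, so (g) meets the standard; on (h) the weight is 66, ≥ 48, so (h) meets the standard.
  Stage II.2 carried; the final stage is satisfied.
Every stage carried; the agency prevails on this issue.
— Issue III —
Stage III.1 (contractor, a heightened civil standard, weight exceeds 80): (i) net 99−19=80 ≤ 80 — fails.
  Not every element is met, so the contractor fails to carry Stage III.1.
So the agency prevails on this issue.
Per-issue: Issue I → agency; Issue II → agency; Issue III → agency. The contractor must prevail on at least one issue; overall, the agency prevails.

agency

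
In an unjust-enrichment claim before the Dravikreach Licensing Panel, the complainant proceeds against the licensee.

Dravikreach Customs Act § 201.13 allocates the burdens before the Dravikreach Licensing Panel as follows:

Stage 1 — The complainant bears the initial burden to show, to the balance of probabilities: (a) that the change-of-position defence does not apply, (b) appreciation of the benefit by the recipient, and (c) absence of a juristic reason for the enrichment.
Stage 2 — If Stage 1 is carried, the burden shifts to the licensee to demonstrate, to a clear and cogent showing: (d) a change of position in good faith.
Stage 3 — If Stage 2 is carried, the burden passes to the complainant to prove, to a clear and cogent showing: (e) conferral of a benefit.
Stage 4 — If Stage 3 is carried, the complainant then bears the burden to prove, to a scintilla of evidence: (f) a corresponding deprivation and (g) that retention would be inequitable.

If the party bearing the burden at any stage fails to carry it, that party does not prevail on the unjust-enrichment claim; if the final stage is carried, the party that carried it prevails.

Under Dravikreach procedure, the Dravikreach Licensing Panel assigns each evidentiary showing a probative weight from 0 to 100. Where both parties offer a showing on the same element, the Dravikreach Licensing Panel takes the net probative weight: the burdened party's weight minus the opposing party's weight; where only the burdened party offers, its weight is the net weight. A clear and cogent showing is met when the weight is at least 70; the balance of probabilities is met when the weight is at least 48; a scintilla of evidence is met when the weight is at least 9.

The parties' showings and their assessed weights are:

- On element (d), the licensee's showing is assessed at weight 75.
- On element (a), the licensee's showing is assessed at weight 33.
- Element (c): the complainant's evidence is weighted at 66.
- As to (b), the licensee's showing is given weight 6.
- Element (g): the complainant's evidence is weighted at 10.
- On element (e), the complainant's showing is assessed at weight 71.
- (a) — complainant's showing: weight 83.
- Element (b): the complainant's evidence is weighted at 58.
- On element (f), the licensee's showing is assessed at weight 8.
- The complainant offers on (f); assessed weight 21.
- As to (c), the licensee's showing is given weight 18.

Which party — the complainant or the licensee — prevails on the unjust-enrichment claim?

Stage 1 (complainant, the balance of probabilities, weight is at least 48): (a) net 83−33=50 ≥ 48 — meets; (b) net 58−6=52 ≥ 48 — meets; (c) net 66−18=48 ≥ 48 — meets.
  The complainant carries Stage 1; the licensee now bears the burden.
Stage 2 (licensee, a clear and cogent showing, weight is at least 70): (d) 75 ≥ 70 — meets.
  Stage 2 carried; the burden shifts to the complainant.
Stage 3 (complainant, a clear and cogent showing, weight is at least 70): (e) 71 ≥ 70 — meets.
  All elements met. The complainant retains the burden for Stage 4.
Stage 4 (complainant, a scintilla of evidence, weight is at least 9): (f) net 21−8=13 ≥ 9 — meets; (g) 10 ≥ 9 — meets.
  The complainant carries the last stage.
Every stage carried; the complainant prevails.

complainant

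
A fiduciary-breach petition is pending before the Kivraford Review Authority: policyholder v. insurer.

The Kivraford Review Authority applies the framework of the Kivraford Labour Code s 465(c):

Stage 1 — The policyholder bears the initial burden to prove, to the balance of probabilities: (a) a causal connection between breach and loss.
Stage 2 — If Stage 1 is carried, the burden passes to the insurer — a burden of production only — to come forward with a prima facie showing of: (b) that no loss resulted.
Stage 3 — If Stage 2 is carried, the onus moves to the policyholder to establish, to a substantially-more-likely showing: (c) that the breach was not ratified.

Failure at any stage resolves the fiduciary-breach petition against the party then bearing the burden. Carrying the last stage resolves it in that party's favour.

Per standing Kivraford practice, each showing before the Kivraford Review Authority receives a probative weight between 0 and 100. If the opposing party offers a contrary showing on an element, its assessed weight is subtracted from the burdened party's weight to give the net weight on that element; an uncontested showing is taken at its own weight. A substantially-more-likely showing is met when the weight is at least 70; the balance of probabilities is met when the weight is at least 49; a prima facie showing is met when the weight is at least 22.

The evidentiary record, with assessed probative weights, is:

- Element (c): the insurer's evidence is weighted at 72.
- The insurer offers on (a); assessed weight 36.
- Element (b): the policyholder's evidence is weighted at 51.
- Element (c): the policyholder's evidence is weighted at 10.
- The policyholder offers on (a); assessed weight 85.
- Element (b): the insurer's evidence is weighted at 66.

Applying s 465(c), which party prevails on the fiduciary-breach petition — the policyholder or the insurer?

At Stage 1 the policyholder must meet the balance of probabilities (weight is at least 49): on (a) the weight is 85 less the opposing 36 gives net 49, which does reach 49, so (a) meets the standard.
  Stage 1 carried; the burden shifts to the insurer.
At Stage 2 the insurer must meet a prima facie showing (weight is at least 22): on (b) the weight is 66 less the opposing 51 gives net 15, which does not reach 22, so (b) does not meet the standard.
  Stage 2 not carried; the insurer fails its burden.
The policyholder prevails.

policyholder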